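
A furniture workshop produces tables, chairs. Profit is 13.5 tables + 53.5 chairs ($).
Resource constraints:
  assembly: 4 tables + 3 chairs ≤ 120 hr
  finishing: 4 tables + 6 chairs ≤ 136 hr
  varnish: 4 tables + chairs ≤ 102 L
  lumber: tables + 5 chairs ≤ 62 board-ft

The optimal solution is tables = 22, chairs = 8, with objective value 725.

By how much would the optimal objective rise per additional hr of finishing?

1

Binding: finishing and lumber. Non-binding: assembly (8 unused), varnish (6 unused).
Since assembly, varnish are not tight, their duals are 0.
Dual feasibility on the basic columns requires 4·y_finishing + 1·y_lumber = 13.5, 6·y_finishing + 5·y_lumber = 53.5.
This yields shadow prices y_finishing = 1, y_lumber = 9.5.
Shadow price of finishing = 1.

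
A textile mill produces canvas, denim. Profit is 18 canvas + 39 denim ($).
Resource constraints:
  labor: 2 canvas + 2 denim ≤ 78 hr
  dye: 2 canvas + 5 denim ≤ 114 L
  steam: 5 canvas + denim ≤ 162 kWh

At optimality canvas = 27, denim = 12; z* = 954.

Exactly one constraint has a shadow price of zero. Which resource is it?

steam

labor: 78/78 (binding)
dye: 114/114 (binding)
steam: 147/162 (slack 15)
By complementary slackness, a constraint with positive slack has shadow price 0 → steam.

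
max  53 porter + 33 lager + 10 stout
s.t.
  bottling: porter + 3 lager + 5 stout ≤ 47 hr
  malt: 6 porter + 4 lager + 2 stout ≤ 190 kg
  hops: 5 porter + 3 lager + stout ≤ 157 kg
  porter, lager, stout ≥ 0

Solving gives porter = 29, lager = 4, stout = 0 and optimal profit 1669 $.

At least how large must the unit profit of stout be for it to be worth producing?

At the optimum: bottling uses 41 of 47 (slack = 6); malt uses 190 of 190 (binding); hops uses 157 of 157 (binding).
By complementary slackness, y = 0 for the non-binding constraint.
Dual feasibility on the basic columns requires 6·y_malt + 5·y_hops = 53, 4·y_malt + 3·y_hops = 33.
This yields shadow prices y_malt = 3, y_hops = 7.
stout enters the basis when its profit ≥ yᵀa₃ = 3·2 + 7·1 = 13.

13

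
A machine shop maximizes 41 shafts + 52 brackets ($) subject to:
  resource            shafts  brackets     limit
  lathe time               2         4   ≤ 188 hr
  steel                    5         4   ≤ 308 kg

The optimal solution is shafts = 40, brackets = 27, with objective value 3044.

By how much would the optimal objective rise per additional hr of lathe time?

8

Check each constraint at x*: lathe time 188/188 (tight); steel 308/308 (tight).
Dual feasibility on the basic columns requires 2·y_lathe time + 5·y_steel = 41, 4·y_lathe time + 4·y_steel = 52.
Solving: y_lathe time = 8, y_steel = 5.
Shadow price of lathe time = 8.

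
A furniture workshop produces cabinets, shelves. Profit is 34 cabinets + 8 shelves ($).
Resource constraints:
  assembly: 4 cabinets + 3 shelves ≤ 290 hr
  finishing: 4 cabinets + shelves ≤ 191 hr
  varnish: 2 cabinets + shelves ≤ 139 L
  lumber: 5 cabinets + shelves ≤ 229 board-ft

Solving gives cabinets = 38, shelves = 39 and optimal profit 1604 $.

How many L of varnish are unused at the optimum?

varnish used = 2·38 + 1·39 = 115; slack = 139 − 115 = 24.

24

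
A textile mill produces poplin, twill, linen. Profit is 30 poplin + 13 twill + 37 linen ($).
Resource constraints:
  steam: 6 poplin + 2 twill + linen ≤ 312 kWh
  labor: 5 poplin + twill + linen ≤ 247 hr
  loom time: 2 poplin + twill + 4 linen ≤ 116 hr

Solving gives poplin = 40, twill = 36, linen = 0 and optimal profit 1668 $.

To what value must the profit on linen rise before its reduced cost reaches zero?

38

Binding: steam and loom time. Non-binding: labor (11 unused).
By complementary slackness, y = 0 for the non-binding constraint.
The binding rows give the dual system: 6·y_steam + 2·y_loom time = 30 and 2·y_steam + 1·y_loom time = 13.
Solving: y_steam = 2, y_loom time = 9.
linen enters the basis when its profit ≥ yᵀa₃ = 2·1 + 9·4 = 38.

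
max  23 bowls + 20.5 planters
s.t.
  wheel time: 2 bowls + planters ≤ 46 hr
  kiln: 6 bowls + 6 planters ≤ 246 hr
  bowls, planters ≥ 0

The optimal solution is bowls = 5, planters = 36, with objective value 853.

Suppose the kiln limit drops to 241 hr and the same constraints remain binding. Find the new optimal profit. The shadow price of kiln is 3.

Δb = -5, so new z* = 853 + (3)·(-5) = 853 − 15 = 838.

838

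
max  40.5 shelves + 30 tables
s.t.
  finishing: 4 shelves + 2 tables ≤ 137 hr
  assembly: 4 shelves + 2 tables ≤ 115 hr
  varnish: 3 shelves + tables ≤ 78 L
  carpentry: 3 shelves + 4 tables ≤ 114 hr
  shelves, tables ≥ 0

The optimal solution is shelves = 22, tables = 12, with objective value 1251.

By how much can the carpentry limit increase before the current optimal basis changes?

Binding constraints: varnish, carpentry. The basis is B = [[3,1],[3,4]] with det 9.
Per unit increase in carpentry, x* moves by d = (-0.1111, 0.3333).
The basis stays optimal until assembly becomes binding; allowable increase = 13.5 hr.

13.5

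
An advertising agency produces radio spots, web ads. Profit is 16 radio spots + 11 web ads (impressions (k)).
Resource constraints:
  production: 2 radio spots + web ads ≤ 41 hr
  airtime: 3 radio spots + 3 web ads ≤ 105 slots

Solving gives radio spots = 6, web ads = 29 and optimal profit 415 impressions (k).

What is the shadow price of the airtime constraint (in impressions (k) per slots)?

Both production and airtime are binding at x*.
The binding rows give the dual system: 2·y_production + 3·y_airtime = 16 and 1·y_production + 3·y_airtime = 11.
→ y_production = 5 and y_airtime = 2.
Shadow price of airtime = 2.

2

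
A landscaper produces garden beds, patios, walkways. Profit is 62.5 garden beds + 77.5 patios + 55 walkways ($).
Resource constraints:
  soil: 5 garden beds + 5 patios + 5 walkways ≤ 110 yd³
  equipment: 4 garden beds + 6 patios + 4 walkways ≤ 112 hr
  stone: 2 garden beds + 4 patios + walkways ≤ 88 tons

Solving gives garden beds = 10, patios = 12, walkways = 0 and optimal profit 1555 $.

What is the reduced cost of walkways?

-7.5

Check each constraint at x*: soil 110/110 (tight); equipment 112/112 (tight); stone 68/88 (slack 20).
By complementary slackness, y = 0 for the non-binding constraint.
From A_Bᵀ y = c: 5·y_soil + 4·y_equipment = 62.5; 5·y_soil + 6·y_equipment = 77.5.
Solving: y_soil = 6.5, y_equipment = 7.5.
Reduced cost of walkways: c₃ − yᵀa₃ = 55 − (6.5·5 + 7.5·4) = 55 − 62.5 = -7.5.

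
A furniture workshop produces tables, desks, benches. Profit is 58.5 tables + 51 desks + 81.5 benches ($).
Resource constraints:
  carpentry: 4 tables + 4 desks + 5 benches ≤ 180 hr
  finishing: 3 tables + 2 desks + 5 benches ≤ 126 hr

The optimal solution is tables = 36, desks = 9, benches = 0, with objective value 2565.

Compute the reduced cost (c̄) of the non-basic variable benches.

-1

Both carpentry and finishing are binding at x*.
Dual feasibility on the basic columns requires 4·y_carpentry + 3·y_finishing = 58.5, 4·y_carpentry + 2·y_finishing = 51.
Solving: y_carpentry = 9, y_finishing = 7.5.
Reduced cost of benches: c₃ − yᵀa₃ = 81.5 − (9·5 + 7.5·5) = 81.5 − 82.5 = -1.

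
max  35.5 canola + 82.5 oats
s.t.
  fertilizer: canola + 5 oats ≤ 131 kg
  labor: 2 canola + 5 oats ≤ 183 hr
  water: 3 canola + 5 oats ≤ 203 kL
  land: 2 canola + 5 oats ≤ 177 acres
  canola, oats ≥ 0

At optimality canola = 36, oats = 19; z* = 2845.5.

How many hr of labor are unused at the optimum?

16

labor used = 2·36 + 5·19 = 167; slack = 183 − 167 = 16.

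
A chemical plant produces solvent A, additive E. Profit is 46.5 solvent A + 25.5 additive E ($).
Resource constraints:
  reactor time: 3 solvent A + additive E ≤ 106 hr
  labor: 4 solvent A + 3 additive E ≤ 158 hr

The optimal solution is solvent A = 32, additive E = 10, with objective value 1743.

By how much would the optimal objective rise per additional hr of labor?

6

At the optimum: reactor time uses 106 of 106 (binding); labor uses 158 of 158 (binding).
The binding rows give the dual system: 3·y_reactor time + 4·y_labor = 46.5 and 1·y_reactor time + 3·y_labor = 25.5.
→ y_reactor time = 7.5 and y_labor = 6.
Shadow price of labor = 6.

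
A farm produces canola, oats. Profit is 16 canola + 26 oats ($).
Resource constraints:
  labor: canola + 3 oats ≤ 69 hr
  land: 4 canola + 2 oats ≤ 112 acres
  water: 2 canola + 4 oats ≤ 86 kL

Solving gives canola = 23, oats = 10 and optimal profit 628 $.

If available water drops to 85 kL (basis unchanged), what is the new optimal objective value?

622

Check each constraint at x*: labor 53/69 (slack 16); land 112/112 (tight); water 86/86 (tight).
Since labor is not tight, its dual is 0.
The binding rows give the dual system: 4·y_land + 2·y_water = 16 and 2·y_land + 4·y_water = 26.
→ y_land = 1 and y_water = 6.
Δz = y_water·Δb = 6 × (-1) = -6, so new z* = 628 − 6 = 622.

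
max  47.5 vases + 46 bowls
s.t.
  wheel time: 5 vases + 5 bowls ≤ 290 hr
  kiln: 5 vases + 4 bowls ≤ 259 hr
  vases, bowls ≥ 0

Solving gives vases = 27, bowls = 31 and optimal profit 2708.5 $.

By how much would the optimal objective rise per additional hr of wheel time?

8

Both wheel time and kiln are binding at x*.
Dual feasibility on the basic columns requires 5·y_wheel time + 5·y_kiln = 47.5, 5·y_wheel time + 4·y_kiln = 46.
→ y_wheel time = 8 and y_kiln = 1.5.
Shadow price of wheel time = 8.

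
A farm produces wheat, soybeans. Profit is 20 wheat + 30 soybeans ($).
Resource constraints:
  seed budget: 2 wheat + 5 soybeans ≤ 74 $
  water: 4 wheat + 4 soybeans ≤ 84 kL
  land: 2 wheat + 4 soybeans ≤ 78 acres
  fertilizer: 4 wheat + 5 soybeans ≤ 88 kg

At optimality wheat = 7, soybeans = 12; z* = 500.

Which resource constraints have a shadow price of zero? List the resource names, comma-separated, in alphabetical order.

land, water

seed budget: 74/74 (binding)
water: 76/84 (slack 8)
land: 62/78 (slack 16)
fertilizer: 88/88 (binding)
By complementary slackness, a constraint with positive slack has shadow price 0 → land, water.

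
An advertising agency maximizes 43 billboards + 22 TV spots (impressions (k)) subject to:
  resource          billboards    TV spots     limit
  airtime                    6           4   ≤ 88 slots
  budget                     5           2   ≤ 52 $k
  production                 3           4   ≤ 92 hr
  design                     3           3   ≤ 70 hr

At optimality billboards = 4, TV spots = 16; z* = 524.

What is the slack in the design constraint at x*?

design used = 3·4 + 3·16 = 60; slack = 70 − 60 = 10.

10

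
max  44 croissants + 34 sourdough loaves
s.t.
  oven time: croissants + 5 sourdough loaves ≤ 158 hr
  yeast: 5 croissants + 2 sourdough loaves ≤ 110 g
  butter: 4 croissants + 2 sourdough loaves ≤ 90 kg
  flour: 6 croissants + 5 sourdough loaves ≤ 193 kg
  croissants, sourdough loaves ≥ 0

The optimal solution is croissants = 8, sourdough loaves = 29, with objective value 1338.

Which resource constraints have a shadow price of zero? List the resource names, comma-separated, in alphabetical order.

oven time, yeast

oven time: 153/158 (slack 5)
yeast: 98/110 (slack 12)
butter: 90/90 (binding)
flour: 193/193 (binding)
By complementary slackness, a constraint with positive slack has shadow price 0 → oven time, yeast.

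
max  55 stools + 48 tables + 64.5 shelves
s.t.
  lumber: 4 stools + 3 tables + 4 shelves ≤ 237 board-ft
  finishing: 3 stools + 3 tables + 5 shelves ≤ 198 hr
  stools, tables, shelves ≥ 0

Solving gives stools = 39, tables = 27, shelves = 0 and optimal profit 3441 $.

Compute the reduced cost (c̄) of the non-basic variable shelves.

At the optimum: lumber uses 237 of 237 (binding); finishing uses 198 of 198 (binding).
From A_Bᵀ y = c: 4·y_lumber + 3·y_finishing = 55; 3·y_lumber + 3·y_finishing = 48.
Solving: y_lumber = 7, y_finishing = 9.
Reduced cost of shelves: c₃ − yᵀa₃ = 64.5 − (7·4 + 9·5) = 64.5 − 73 = -8.5.

-8.5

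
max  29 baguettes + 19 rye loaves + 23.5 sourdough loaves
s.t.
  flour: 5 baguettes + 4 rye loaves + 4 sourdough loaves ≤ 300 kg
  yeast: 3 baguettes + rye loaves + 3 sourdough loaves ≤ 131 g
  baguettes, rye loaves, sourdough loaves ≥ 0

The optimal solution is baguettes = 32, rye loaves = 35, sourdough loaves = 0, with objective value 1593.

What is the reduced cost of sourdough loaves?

At the optimum: flour uses 300 of 300 (binding); yeast uses 131 of 131 (binding).
From A_Bᵀ y = c: 5·y_flour + 3·y_yeast = 29; 4·y_flour + 1·y_yeast = 19.
This yields shadow prices y_flour = 4, y_yeast = 3.
Reduced cost of sourdough loaves: c₃ − yᵀa₃ = 23.5 − (4·4 + 3·3) = 23.5 − 25 = -1.5.

-1.5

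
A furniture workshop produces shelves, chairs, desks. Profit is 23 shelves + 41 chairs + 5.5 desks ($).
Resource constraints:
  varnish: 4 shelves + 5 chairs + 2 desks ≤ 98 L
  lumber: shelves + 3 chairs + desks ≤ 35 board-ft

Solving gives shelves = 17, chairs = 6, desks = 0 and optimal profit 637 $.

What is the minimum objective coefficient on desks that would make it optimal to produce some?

15

At the optimum: varnish uses 98 of 98 (binding); lumber uses 35 of 35 (binding).
The binding rows give the dual system: 4·y_varnish + 1·y_lumber = 23 and 5·y_varnish + 3·y_lumber = 41.
Solving: y_varnish = 4, y_lumber = 7.
desks enters the basis when its profit ≥ yᵀa₃ = 4·2 + 7·1 = 15.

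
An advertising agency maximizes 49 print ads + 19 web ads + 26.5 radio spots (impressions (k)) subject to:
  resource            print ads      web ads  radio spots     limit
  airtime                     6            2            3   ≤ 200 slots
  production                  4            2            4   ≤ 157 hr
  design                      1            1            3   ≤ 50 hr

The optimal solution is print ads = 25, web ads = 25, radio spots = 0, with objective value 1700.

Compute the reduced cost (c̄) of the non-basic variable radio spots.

Check each constraint at x*: airtime 200/200 (tight); production 150/157 (slack 7); design 50/50 (tight).
Slack constraints have shadow price 0 (complementary slackness).
Dual feasibility on the basic columns requires 6·y_airtime + 1·y_design = 49, 2·y_airtime + 1·y_design = 19.
Solving: y_airtime = 7.5, y_design = 4.
Reduced cost of radio spots: c₃ − yᵀa₃ = 26.5 − (7.5·3 + 4·3) = 26.5 − 34.5 = -8.

-8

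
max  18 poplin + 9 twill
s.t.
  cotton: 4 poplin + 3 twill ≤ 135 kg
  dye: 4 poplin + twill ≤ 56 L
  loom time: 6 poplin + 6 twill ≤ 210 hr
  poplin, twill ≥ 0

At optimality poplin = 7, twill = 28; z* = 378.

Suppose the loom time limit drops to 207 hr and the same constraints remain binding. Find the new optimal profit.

Check each constraint at x*: cotton 112/135 (slack 23); dye 56/56 (tight); loom time 210/210 (tight).
Since cotton is not tight, its dual is 0.
Dual feasibility on the basic columns requires 4·y_dye + 6·y_loom time = 18, 1·y_dye + 6·y_loom time = 9.
Solving: y_dye = 3, y_loom time = 1.
Δz = y_loom time·Δb = 1 × (-3) = -3, so new z* = 378 − 3 = 375.

375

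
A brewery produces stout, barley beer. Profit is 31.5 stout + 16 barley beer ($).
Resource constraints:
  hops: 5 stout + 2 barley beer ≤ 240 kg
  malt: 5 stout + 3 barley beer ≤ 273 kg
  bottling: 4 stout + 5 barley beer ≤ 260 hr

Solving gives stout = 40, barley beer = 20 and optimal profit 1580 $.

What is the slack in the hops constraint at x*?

0

hops used = 5·40 + 2·20 = 240; slack = 240 − 240 = 0.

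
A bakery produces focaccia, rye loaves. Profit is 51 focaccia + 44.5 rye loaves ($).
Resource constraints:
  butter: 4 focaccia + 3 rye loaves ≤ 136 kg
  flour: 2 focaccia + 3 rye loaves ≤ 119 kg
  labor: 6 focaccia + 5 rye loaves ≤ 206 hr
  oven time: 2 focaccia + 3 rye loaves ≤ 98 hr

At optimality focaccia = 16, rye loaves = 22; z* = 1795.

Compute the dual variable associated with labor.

8

Check each constraint at x*: butter 130/136 (slack 6); flour 98/119 (slack 21); labor 206/206 (tight); oven time 98/98 (tight).
Slack constraints have shadow price 0 (complementary slackness).
Dual feasibility on the basic columns requires 6·y_labor + 2·y_oven time = 51, 5·y_labor + 3·y_oven time = 44.5.
→ y_labor = 8 and y_oven time = 1.5.
Shadow price of labor = 8.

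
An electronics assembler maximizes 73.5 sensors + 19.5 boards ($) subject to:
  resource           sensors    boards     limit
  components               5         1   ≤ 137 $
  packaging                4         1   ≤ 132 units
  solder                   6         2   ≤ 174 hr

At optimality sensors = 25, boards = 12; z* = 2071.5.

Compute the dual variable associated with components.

7.5

Binding: components and solder. Non-binding: packaging (20 unused).
By complementary slackness, y = 0 for the non-binding constraint.
From A_Bᵀ y = c: 5·y_components + 6·y_solder = 73.5; 1·y_components + 2·y_solder = 19.5.
This yields shadow prices y_components = 7.5, y_solder = 6.
Shadow price of components = 7.5.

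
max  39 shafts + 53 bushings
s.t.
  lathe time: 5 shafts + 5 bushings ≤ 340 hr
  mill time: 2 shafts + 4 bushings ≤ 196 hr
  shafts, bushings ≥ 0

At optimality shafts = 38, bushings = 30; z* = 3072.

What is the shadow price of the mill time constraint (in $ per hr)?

At the optimum: lathe time uses 340 of 340 (binding); mill time uses 196 of 196 (binding).
From A_Bᵀ y = c: 5·y_lathe time + 2·y_mill time = 39; 5·y_lathe time + 4·y_mill time = 53.
Solving: y_lathe time = 5, y_mill time = 7.
Shadow price of mill time = 7.

7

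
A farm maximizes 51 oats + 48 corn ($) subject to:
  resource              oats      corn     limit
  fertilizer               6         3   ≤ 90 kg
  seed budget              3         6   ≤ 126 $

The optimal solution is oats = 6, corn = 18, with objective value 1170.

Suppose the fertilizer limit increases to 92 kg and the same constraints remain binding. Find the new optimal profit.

Both fertilizer and seed budget are binding at x*.
From A_Bᵀ y = c: 6·y_fertilizer + 3·y_seed budget = 51; 3·y_fertilizer + 6·y_seed budget = 48.
→ y_fertilizer = 6 and y_seed budget = 5.
Δz = y_fertilizer·Δb = 6 × (2) = 12, so new z* = 1170 + 12 = 1182.

1182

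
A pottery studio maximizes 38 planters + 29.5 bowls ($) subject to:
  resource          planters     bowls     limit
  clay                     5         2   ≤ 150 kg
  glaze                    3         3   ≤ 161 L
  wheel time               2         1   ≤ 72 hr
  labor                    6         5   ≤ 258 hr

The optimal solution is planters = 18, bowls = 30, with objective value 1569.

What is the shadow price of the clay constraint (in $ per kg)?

Check each constraint at x*: clay 150/150 (tight); glaze 144/161 (slack 17); wheel time 66/72 (slack 6); labor 258/258 (tight).
Slack constraints have shadow price 0 (complementary slackness).
The binding rows give the dual system: 5·y_clay + 6·y_labor = 38 and 2·y_clay + 5·y_labor = 29.5.
Solving: y_clay = 1, y_labor = 5.5.
Shadow price of clay = 1.

1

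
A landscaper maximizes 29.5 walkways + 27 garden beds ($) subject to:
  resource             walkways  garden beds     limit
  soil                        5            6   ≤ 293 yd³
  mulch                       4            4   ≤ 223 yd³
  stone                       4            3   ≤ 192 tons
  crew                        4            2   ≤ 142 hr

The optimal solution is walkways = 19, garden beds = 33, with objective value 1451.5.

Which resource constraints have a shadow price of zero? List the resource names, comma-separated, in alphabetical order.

mulch, stone

soil: 293/293 (binding)
mulch: 208/223 (slack 15)
stone: 175/192 (slack 17)
crew: 142/142 (binding)
By complementary slackness, a constraint with positive slack has shadow price 0 → mulch, stone.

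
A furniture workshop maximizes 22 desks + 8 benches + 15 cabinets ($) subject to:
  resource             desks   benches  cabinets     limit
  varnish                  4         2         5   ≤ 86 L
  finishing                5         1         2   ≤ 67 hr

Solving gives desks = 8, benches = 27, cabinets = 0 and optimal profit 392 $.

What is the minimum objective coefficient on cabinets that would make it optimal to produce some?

Both varnish and finishing are binding at x*.
From A_Bᵀ y = c: 4·y_varnish + 5·y_finishing = 22; 2·y_varnish + 1·y_finishing = 8.
This yields shadow prices y_varnish = 3, y_finishing = 2.
cabinets enters the basis when its profit ≥ yᵀa₃ = 3·5 + 2·2 = 19.

19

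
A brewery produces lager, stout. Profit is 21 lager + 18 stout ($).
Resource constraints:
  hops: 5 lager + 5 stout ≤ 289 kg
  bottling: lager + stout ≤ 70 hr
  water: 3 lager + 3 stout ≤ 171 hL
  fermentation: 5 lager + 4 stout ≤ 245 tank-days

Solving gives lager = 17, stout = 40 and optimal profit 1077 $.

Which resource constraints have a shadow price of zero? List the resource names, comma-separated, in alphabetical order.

bottling, hops

hops: 285/289 (slack 4)
bottling: 57/70 (slack 13)
water: 171/171 (binding)
fermentation: 245/245 (binding)
By complementary slackness, a constraint with positive slack has shadow price 0 → bottling, hops.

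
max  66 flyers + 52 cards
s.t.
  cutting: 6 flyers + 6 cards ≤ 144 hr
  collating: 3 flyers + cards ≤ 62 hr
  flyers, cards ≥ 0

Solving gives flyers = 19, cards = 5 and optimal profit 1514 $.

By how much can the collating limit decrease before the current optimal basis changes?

38

Binding constraints: cutting, collating. The basis is B = [[6,6],[3,1]] with det -12.
Per unit decrease in collating, x* moves by d = (-0.5, 0.5).
The basis stays optimal until flyers reaches 0; allowable decrease = 38 hr.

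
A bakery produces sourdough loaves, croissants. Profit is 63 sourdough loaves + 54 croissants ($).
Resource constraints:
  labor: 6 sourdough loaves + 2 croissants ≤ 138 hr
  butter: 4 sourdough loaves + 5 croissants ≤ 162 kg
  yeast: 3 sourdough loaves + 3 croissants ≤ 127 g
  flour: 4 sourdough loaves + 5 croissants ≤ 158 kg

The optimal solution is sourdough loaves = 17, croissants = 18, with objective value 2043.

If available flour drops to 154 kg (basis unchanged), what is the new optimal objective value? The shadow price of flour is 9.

Δb = -4, so new z* = 2043 + (9)·(-4) = 2043 − 36 = 2007.

2007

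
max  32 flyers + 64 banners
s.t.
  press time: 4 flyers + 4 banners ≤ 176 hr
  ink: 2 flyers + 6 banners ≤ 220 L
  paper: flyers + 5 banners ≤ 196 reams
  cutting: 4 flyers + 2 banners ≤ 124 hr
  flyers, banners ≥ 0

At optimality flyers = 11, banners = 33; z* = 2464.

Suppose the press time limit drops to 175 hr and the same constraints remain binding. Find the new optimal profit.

Binding: press time and ink. Non-binding: paper (20 unused), cutting (14 unused).
By complementary slackness, y = 0 for the non-binding constraints.
The binding rows give the dual system: 4·y_press time + 2·y_ink = 32 and 4·y_press time + 6·y_ink = 64.
→ y_press time = 4 and y_ink = 8.
Δz = y_press time·Δb = 4 × (-1) = -4, so new z* = 2464 − 4 = 2460.

2460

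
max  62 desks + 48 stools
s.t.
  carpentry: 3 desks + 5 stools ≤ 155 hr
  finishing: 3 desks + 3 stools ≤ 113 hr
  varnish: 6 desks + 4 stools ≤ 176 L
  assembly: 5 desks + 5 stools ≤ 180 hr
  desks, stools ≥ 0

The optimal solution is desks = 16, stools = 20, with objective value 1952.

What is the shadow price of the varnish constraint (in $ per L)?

At the optimum: carpentry uses 148 of 155 (slack = 7); finishing uses 108 of 113 (slack = 5); varnish uses 176 of 176 (binding); assembly uses 180 of 180 (binding).
Slack constraints have shadow price 0 (complementary slackness).
From A_Bᵀ y = c: 6·y_varnish + 5·y_assembly = 62; 4·y_varnish + 5·y_assembly = 48.
Solving: y_varnish = 7, y_assembly = 4.
Shadow price of varnish = 7.

7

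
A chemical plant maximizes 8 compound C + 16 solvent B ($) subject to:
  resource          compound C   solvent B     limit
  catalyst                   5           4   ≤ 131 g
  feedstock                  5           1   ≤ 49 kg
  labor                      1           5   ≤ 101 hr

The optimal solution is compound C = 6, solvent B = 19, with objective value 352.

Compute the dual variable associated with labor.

3

At the optimum: catalyst uses 106 of 131 (slack = 25); feedstock uses 49 of 49 (binding); labor uses 101 of 101 (binding).
Since catalyst is not tight, its dual is 0.
Dual feasibility on the basic columns requires 5·y_feedstock + 1·y_labor = 8, 1·y_feedstock + 5·y_labor = 16.
Solving: y_feedstock = 1, y_labor = 3.
Shadow price of labor = 3.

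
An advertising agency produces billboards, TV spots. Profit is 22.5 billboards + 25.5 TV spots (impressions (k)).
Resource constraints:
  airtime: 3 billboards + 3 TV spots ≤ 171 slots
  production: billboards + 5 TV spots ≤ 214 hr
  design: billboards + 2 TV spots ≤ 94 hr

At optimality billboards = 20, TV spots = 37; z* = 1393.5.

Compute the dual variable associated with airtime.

6.5

Check each constraint at x*: airtime 171/171 (tight); production 205/214 (slack 9); design 94/94 (tight).
By complementary slackness, y = 0 for the non-binding constraint.
The binding rows give the dual system: 3·y_airtime + 1·y_design = 22.5 and 3·y_airtime + 2·y_design = 25.5.
This yields shadow prices y_airtime = 6.5, y_design = 3.
Shadow price of airtime = 6.5.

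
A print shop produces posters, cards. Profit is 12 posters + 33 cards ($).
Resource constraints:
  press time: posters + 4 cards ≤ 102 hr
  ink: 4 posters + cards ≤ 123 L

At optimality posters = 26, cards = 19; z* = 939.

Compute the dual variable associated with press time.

8

Both press time and ink are binding at x*.
From A_Bᵀ y = c: 1·y_press time + 4·y_ink = 12; 4·y_press time + 1·y_ink = 33.
This yields shadow prices y_press time = 8, y_ink = 1.
Shadow price of press time = 8.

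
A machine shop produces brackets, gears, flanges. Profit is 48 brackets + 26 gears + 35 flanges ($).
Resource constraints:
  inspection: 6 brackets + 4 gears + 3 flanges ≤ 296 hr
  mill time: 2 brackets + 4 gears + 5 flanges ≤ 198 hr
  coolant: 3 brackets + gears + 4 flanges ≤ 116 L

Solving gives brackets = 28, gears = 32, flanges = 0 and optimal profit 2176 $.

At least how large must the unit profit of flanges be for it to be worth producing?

39

Check each constraint at x*: inspection 296/296 (tight); mill time 184/198 (slack 14); coolant 116/116 (tight).
By complementary slackness, y = 0 for the non-binding constraint.
Dual feasibility on the basic columns requires 6·y_inspection + 3·y_coolant = 48, 4·y_inspection + 1·y_coolant = 26.
This yields shadow prices y_inspection = 5, y_coolant = 6.
flanges enters the basis when its profit ≥ yᵀa₃ = 5·3 + 6·4 = 39.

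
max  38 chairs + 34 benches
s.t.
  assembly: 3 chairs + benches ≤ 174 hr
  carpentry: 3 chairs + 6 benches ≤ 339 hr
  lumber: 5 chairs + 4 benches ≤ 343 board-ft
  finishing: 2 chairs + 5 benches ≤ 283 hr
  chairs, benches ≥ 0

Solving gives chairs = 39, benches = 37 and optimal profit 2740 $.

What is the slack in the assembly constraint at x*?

assembly used = 3·39 + 1·37 = 154; slack = 174 − 154 = 20.

20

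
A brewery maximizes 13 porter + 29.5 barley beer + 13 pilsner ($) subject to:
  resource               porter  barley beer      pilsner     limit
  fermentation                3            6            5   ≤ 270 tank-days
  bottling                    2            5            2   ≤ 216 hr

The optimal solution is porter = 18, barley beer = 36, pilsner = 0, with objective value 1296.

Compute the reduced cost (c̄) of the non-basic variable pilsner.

-4

Both fermentation and bottling are binding at x*.
Dual feasibility on the basic columns requires 3·y_fermentation + 2·y_bottling = 13, 6·y_fermentation + 5·y_bottling = 29.5.
→ y_fermentation = 2 and y_bottling = 3.5.
Reduced cost of pilsner: c₃ − yᵀa₃ = 13 − (2·5 + 3.5·2) = 13 − 17 = -4.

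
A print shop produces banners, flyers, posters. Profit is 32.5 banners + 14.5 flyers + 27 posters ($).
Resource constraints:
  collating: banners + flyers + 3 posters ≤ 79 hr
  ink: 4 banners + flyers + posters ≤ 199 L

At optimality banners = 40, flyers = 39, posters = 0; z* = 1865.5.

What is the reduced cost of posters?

-4.5

Check each constraint at x*: collating 79/79 (tight); ink 199/199 (tight).
The binding rows give the dual system: 1·y_collating + 4·y_ink = 32.5 and 1·y_collating + 1·y_ink = 14.5.
Solving: y_collating = 8.5, y_ink = 6.
Reduced cost of posters: c₃ − yᵀa₃ = 27 − (8.5·3 + 6·1) = 27 − 31.5 = -4.5.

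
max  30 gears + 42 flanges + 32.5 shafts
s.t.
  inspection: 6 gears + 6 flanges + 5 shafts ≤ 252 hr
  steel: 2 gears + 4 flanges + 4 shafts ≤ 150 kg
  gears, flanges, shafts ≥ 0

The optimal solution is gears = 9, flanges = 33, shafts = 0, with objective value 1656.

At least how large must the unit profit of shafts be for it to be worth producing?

39

Check each constraint at x*: inspection 252/252 (tight); steel 150/150 (tight).
Dual feasibility on the basic columns requires 6·y_inspection + 2·y_steel = 30, 6·y_inspection + 4·y_steel = 42.
This yields shadow prices y_inspection = 3, y_steel = 6.
shafts enters the basis when its profit ≥ yᵀa₃ = 3·5 + 6·4 = 39.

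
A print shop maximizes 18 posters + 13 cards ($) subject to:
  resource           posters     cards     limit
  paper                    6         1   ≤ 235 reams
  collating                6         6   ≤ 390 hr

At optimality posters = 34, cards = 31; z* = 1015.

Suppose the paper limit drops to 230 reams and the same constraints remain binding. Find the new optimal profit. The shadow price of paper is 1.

1010

Δb = -5, so new z* = 1015 + (1)·(-5) = 1015 − 5 = 1010.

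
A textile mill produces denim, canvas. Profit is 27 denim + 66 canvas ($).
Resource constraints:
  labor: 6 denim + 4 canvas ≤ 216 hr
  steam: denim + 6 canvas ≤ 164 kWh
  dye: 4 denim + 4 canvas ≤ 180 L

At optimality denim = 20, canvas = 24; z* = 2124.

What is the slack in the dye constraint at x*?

4

dye used = 4·20 + 4·24 = 176; slack = 180 − 176 = 4.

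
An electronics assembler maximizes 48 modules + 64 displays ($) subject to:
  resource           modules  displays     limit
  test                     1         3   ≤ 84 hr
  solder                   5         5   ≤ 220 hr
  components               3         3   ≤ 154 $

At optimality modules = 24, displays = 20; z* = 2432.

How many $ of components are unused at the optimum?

components used = 3·24 + 3·20 = 132; slack = 154 − 132 = 22.

22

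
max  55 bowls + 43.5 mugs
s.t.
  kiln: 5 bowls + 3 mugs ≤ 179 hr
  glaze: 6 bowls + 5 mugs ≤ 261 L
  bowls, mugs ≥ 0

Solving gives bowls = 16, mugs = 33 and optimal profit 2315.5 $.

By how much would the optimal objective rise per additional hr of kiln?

2

Check each constraint at x*: kiln 179/179 (tight); glaze 261/261 (tight).
From A_Bᵀ y = c: 5·y_kiln + 6·y_glaze = 55; 3·y_kiln + 5·y_glaze = 43.5.
This yields shadow prices y_kiln = 2, y_glaze = 7.5.
Shadow price of kiln = 2.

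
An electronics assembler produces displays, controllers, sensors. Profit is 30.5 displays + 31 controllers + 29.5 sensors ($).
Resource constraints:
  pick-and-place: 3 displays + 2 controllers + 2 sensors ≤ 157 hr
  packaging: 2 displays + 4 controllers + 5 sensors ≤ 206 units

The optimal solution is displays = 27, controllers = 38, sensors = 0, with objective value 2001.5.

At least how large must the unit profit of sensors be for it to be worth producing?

35

Check each constraint at x*: pick-and-place 157/157 (tight); packaging 206/206 (tight).
Dual feasibility on the basic columns requires 3·y_pick-and-place + 2·y_packaging = 30.5, 2·y_pick-and-place + 4·y_packaging = 31.
Solving: y_pick-and-place = 7.5, y_packaging = 4.
sensors enters the basis when its profit ≥ yᵀa₃ = 7.5·2 + 4·5 = 35.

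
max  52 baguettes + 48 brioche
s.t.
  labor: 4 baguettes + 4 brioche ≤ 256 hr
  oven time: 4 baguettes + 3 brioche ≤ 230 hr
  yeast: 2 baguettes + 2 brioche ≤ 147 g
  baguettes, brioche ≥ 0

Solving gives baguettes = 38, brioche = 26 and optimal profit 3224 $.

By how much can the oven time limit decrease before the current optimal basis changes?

38

Binding constraints: labor, oven time. The basis is B = [[4,4],[4,3]] with det -4.
Per unit decrease in oven time, x* moves by d = (-1, 1).
The basis stays optimal until baguettes reaches 0; allowable decrease = 38 hr.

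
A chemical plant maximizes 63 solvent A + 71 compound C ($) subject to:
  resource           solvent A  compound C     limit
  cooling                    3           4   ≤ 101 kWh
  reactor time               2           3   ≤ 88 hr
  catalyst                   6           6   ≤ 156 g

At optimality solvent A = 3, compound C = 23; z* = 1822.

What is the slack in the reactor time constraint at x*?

reactor time used = 2·3 + 3·23 = 75; slack = 88 − 75 = 13.

13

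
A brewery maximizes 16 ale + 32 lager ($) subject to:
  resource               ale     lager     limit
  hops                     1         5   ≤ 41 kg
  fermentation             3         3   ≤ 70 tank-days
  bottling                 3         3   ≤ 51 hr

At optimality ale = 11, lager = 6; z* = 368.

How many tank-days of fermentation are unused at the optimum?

19

fermentation used = 3·11 + 3·6 = 51; slack = 70 − 51 = 19.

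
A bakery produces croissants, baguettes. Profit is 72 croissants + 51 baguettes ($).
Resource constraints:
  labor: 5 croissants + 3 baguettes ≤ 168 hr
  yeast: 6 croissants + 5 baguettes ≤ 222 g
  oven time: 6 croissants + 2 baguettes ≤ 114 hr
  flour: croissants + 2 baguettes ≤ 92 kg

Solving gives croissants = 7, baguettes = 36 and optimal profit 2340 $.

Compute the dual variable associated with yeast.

9

At the optimum: labor uses 143 of 168 (slack = 25); yeast uses 222 of 222 (binding); oven time uses 114 of 114 (binding); flour uses 79 of 92 (slack = 13).
Slack constraints have shadow price 0 (complementary slackness).
From A_Bᵀ y = c: 6·y_yeast + 6·y_oven time = 72; 5·y_yeast + 2·y_oven time = 51.
→ y_yeast = 9 and y_oven time = 3.
Shadow price of yeast = 9.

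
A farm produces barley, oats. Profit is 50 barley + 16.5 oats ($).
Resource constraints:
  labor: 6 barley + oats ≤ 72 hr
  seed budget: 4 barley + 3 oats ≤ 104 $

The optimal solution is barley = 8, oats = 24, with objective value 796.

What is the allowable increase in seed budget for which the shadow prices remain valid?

112

Binding constraints: labor, seed budget. The basis is B = [[6,1],[4,3]] with det 14.
Per unit increase in seed budget, x* moves by d = (-0.0714, 0.4286).
The basis stays optimal until barley reaches 0; allowable increase = 112 $.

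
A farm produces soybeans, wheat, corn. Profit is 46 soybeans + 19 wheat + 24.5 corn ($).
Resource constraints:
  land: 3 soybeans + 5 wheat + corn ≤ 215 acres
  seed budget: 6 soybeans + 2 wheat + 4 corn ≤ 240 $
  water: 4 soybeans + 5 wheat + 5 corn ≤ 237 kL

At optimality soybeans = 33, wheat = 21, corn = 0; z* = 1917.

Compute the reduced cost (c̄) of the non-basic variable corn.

-8.5

Binding: seed budget and water. Non-binding: land (11 unused).
Since land is not tight, its dual is 0.
The binding rows give the dual system: 6·y_seed budget + 4·y_water = 46 and 2·y_seed budget + 5·y_water = 19.
This yields shadow prices y_seed budget = 7, y_water = 1.
Reduced cost of corn: c₃ − yᵀa₃ = 24.5 − (7·4 + 1·5) = 24.5 − 33 = -8.5.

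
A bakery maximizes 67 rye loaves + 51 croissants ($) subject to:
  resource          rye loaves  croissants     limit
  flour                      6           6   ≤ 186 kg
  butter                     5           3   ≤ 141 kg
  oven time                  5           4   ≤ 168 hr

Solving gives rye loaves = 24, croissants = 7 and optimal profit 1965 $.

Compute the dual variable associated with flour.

4.5

Check each constraint at x*: flour 186/186 (tight); butter 141/141 (tight); oven time 148/168 (slack 20).
Since oven time is not tight, its dual is 0.
Dual feasibility on the basic columns requires 6·y_flour + 5·y_butter = 67, 6·y_flour + 3·y_butter = 51.
Solving: y_flour = 4.5, y_butter = 8.
Shadow price of flour = 4.5.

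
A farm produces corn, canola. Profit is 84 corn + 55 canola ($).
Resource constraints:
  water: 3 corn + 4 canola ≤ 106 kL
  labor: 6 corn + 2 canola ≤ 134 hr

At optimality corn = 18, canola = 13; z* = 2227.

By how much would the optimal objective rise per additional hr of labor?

Both water and labor are binding at x*.
The binding rows give the dual system: 3·y_water + 6·y_labor = 84 and 4·y_water + 2·y_labor = 55.
→ y_water = 9 and y_labor = 9.5.
Shadow price of labor = 9.5.

9.5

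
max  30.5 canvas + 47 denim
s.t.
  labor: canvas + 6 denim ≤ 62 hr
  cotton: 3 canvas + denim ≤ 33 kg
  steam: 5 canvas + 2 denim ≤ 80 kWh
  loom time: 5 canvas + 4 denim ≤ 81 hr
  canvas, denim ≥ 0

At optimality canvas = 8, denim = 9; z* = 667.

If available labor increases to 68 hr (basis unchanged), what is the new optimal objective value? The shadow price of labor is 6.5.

706

Δb = 6, so new z* = 667 + (6.5)·(6) = 667 + 39 = 706.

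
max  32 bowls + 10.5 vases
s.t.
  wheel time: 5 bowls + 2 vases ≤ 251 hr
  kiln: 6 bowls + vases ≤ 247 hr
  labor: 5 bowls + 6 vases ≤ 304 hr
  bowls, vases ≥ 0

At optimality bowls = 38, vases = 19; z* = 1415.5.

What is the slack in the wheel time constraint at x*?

wheel time used = 5·38 + 2·19 = 228; slack = 251 − 228 = 23.

23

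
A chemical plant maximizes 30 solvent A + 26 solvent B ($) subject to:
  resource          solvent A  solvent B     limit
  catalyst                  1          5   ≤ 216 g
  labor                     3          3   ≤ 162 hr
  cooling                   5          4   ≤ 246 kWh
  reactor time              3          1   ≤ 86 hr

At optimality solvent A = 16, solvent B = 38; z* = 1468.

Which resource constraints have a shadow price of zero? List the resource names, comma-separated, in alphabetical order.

catalyst: 206/216 (slack 10)
labor: 162/162 (binding)
cooling: 232/246 (slack 14)
reactor time: 86/86 (binding)
By complementary slackness, a constraint with positive slack has shadow price 0 → catalyst, cooling.

catalyst, cooling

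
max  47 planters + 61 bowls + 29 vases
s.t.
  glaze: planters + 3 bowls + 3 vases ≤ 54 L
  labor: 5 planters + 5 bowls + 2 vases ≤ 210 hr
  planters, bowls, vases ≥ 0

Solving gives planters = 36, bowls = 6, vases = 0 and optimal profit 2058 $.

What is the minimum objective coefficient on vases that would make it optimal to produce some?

Both glaze and labor are binding at x*.
Dual feasibility on the basic columns requires 1·y_glaze + 5·y_labor = 47, 3·y_glaze + 5·y_labor = 61.
→ y_glaze = 7 and y_labor = 8.
vases enters the basis when its profit ≥ yᵀa₃ = 7·3 + 8·2 = 37.

37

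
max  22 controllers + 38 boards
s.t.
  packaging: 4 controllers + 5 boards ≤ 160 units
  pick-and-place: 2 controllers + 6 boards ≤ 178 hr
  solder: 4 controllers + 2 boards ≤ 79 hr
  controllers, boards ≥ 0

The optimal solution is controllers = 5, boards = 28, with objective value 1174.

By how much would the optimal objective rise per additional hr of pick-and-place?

3

Binding: packaging and pick-and-place. Non-binding: solder (3 unused).
Since solder is not tight, its dual is 0.
The binding rows give the dual system: 4·y_packaging + 2·y_pick-and-place = 22 and 5·y_packaging + 6·y_pick-and-place = 38.
Solving: y_packaging = 4, y_pick-and-place = 3.
Shadow price of pick-and-place = 3.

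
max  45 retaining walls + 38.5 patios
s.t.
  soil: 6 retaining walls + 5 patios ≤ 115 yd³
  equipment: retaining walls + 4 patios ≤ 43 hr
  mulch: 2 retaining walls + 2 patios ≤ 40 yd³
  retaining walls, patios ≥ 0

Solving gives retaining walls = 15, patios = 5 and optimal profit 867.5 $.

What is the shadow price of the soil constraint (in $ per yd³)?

6.5

Binding: soil and mulch. Non-binding: equipment (8 unused).
Since equipment is not tight, its dual is 0.
From A_Bᵀ y = c: 6·y_soil + 2·y_mulch = 45; 5·y_soil + 2·y_mulch = 38.5.
→ y_soil = 6.5 and y_mulch = 3.
Shadow price of soil = 6.5.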